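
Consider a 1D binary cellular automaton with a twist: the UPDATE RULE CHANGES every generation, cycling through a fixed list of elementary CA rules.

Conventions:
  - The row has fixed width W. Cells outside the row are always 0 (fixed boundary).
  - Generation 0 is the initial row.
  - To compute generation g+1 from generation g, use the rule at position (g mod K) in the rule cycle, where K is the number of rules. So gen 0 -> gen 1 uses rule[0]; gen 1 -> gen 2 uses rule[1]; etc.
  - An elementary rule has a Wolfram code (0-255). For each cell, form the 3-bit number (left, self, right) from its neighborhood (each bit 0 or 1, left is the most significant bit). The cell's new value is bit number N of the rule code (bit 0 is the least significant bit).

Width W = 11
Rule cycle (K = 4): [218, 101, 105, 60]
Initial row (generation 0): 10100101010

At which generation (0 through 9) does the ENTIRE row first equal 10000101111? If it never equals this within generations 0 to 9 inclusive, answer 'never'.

Answer: never

Derivation:
Gen 0: 10100101010
Gen 1 (rule 218): 00011000001
Gen 2 (rule 101): 11001011101
Gen 3 (rule 105): 11000110110
Gen 4 (rule 60): 10100101101
Gen 5 (rule 218): 00011001100
Gen 6 (rule 101): 11001000101
Gen 7 (rule 105): 11000010010
Gen 8 (rule 60): 10100011011
Gen 9 (rule 218): 00010111011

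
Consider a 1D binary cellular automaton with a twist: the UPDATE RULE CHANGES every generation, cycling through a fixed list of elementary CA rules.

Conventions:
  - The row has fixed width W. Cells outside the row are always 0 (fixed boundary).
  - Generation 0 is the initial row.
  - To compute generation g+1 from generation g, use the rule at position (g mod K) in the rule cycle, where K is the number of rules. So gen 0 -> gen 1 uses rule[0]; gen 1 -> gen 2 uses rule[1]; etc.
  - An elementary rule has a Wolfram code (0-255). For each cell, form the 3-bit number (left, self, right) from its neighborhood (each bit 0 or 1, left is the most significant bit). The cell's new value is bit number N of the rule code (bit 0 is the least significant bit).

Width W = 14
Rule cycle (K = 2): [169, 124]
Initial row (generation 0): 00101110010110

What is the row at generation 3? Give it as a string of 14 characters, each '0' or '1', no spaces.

Answer: 10101100101100

Derivation:
Gen 0: 00101110010110
Gen 1 (rule 169): 10011100001100
Gen 2 (rule 124): 11010110001110
Gen 3 (rule 169): 10101100101100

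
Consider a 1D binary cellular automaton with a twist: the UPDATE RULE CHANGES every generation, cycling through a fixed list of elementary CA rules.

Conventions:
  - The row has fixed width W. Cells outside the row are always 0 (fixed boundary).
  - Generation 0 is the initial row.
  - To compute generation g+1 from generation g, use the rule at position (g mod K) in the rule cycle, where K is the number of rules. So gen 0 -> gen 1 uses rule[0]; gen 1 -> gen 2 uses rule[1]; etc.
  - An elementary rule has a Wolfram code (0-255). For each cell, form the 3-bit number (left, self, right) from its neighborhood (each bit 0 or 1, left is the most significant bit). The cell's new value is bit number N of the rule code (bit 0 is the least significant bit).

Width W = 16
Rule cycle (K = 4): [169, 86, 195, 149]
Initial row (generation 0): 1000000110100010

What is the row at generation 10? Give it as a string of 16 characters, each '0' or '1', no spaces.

Answer: 1101001011100001

Derivation:
Gen 0: 1000000110100010
Gen 1 (rule 169): 0011110101001000
Gen 2 (rule 86): 0100010101111100
Gen 3 (rule 195): 1001100000111101
Gen 4 (rule 149): 1100011110011001
Gen 5 (rule 169): 1001011100010000
Gen 6 (rule 86): 1111000110111000
Gen 7 (rule 195): 0111011010011011
Gen 8 (rule 149): 0010000011000000
Gen 9 (rule 169): 1000111010011111
Gen 10 (rule 86): 1101001011100001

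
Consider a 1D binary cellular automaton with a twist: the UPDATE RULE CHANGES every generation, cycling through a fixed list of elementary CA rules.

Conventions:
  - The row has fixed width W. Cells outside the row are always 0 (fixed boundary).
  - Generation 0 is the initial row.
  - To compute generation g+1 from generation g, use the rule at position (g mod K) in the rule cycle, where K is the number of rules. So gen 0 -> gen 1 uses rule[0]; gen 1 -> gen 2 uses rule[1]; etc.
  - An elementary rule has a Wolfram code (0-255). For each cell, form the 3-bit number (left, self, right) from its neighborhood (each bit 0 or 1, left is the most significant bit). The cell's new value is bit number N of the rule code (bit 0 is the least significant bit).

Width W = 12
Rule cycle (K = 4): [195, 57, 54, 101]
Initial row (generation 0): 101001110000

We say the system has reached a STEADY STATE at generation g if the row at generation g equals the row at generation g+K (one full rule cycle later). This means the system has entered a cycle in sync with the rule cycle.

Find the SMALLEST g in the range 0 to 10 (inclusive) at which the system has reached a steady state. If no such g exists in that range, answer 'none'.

Answer: none

Derivation:
Gen 0: 101001110000
Gen 1 (rule 195): 000010110111
Gen 2 (rule 57): 111001101100
Gen 3 (rule 54): 000110010010
Gen 4 (rule 101): 110010010010
Gen 5 (rule 195): 010100100100
Gen 6 (rule 57): 001010010011
Gen 7 (rule 54): 011111111100
Gen 8 (rule 101): 000000000101
Gen 9 (rule 195): 111111111000
Gen 10 (rule 57): 100000000111
Gen 11 (rule 54): 110000001000
Gen 12 (rule 101): 010111101011
Gen 13 (rule 195): 100011100001
Gen 14 (rule 57): 011010011100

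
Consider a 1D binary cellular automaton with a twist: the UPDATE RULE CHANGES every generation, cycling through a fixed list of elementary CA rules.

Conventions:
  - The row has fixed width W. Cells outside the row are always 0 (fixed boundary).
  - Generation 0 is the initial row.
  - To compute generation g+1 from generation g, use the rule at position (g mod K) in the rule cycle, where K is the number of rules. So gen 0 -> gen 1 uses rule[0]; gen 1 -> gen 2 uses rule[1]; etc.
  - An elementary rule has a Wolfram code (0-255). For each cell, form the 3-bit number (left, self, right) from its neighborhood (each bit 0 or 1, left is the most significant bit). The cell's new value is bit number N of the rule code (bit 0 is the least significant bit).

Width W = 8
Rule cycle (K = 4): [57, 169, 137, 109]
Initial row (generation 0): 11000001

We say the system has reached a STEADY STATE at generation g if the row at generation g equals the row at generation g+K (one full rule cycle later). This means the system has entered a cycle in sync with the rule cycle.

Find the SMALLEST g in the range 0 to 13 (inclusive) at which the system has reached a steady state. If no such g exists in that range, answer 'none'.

Answer: 7

Derivation:
Gen 0: 11000001
Gen 1 (rule 57): 10111100
Gen 2 (rule 169): 01111001
Gen 3 (rule 137): 01110000
Gen 4 (rule 109): 01010111
Gen 5 (rule 57): 00101100
Gen 6 (rule 169): 10011001
Gen 7 (rule 137): 00010000
Gen 8 (rule 109): 11010111
Gen 9 (rule 57): 10101100
Gen 10 (rule 169): 01011001
Gen 11 (rule 137): 00010000
Gen 12 (rule 109): 11010111
Gen 13 (rule 57): 10101100
Gen 14 (rule 169): 01011001
Gen 15 (rule 137): 00010000
Gen 16 (rule 109): 11010111
Gen 17 (rule 57): 10101100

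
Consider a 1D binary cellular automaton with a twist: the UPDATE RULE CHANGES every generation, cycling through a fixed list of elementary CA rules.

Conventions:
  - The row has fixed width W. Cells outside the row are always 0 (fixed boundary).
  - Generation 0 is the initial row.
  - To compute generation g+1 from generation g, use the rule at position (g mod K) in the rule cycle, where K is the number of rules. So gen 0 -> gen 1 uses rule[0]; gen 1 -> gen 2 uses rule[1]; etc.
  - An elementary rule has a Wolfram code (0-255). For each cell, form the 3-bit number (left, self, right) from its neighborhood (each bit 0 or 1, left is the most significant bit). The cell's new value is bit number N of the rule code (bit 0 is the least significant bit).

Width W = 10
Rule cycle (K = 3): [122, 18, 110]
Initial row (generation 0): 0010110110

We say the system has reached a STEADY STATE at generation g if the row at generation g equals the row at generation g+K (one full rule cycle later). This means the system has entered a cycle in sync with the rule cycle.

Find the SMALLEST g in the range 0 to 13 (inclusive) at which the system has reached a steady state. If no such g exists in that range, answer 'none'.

Answer: none

Derivation:
Gen 0: 0010110110
Gen 1 (rule 122): 0101111111
Gen 2 (rule 18): 1000000000
Gen 3 (rule 110): 1000000000
Gen 4 (rule 122): 0100000000
Gen 5 (rule 18): 1010000000
Gen 6 (rule 110): 1110000000
Gen 7 (rule 122): 1011000000
Gen 8 (rule 18): 0000100000
Gen 9 (rule 110): 0001100000
Gen 10 (rule 122): 0011110000
Gen 11 (rule 18): 0100001000
Gen 12 (rule 110): 1100011000
Gen 13 (rule 122): 1110111100
Gen 14 (rule 18): 0000000010
Gen 15 (rule 110): 0000000110
Gen 16 (rule 122): 0000001111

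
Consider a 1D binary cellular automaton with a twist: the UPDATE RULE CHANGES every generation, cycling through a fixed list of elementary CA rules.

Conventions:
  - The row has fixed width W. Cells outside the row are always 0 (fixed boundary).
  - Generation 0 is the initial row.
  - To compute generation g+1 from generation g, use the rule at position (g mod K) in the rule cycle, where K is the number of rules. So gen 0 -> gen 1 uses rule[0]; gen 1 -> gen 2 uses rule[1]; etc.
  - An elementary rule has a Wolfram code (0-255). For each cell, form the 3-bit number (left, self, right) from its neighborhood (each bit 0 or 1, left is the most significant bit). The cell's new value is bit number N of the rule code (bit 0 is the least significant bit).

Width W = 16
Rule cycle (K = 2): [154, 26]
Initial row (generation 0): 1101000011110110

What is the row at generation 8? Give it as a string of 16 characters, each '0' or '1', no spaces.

Gen 0: 1101000011110110
Gen 1 (rule 154): 1000100111100101
Gen 2 (rule 26): 0101011100011000
Gen 3 (rule 154): 1000011010110100
Gen 4 (rule 26): 0100110000100010
Gen 5 (rule 154): 1011101001010101
Gen 6 (rule 26): 0010000110000000
Gen 7 (rule 154): 0101001101000000
Gen 8 (rule 26): 1000111000100000

Answer: 1000111000100000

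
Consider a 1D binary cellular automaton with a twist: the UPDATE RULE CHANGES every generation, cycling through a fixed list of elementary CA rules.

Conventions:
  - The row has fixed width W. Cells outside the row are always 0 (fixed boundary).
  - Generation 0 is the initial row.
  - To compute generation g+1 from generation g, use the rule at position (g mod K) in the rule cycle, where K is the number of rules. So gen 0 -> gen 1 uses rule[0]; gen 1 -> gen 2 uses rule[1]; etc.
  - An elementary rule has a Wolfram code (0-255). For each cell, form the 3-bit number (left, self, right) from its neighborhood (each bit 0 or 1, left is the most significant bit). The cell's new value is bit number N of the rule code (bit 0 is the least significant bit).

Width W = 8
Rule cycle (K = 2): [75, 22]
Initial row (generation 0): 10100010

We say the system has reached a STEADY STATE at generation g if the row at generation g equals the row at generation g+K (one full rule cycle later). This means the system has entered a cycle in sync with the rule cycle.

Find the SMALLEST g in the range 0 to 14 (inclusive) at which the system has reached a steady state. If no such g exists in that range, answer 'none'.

Gen 0: 10100010
Gen 1 (rule 75): 00001100
Gen 2 (rule 22): 00010010
Gen 3 (rule 75): 11100100
Gen 4 (rule 22): 00011110
Gen 5 (rule 75): 11110010
Gen 6 (rule 22): 00001111
Gen 7 (rule 75): 11111001
Gen 8 (rule 22): 00000111
Gen 9 (rule 75): 11111101
Gen 10 (rule 22): 00000001
Gen 11 (rule 75): 11111110
Gen 12 (rule 22): 00000001
Gen 13 (rule 75): 11111110
Gen 14 (rule 22): 00000001
Gen 15 (rule 75): 11111110
Gen 16 (rule 22): 00000001

Answer: 10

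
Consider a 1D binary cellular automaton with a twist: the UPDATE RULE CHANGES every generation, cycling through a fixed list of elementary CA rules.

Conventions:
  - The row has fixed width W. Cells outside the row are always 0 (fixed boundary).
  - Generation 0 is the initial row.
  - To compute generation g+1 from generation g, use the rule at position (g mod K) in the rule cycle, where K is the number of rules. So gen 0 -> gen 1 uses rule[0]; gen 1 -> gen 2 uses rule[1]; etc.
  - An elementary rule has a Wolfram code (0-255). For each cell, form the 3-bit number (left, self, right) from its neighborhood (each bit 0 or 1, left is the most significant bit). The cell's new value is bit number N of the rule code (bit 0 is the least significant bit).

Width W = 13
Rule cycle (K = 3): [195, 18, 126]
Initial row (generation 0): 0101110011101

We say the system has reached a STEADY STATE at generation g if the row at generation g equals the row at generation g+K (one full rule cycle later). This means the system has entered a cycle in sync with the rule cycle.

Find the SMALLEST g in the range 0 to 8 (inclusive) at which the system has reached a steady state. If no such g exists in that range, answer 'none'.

Gen 0: 0101110011101
Gen 1 (rule 195): 1000110101100
Gen 2 (rule 18): 0101000000010
Gen 3 (rule 126): 1111100000111
Gen 4 (rule 195): 0111101111011
Gen 5 (rule 18): 1000000000000
Gen 6 (rule 126): 1100000000000
Gen 7 (rule 195): 0101111111111
Gen 8 (rule 18): 1000000000000
Gen 9 (rule 126): 1100000000000
Gen 10 (rule 195): 0101111111111
Gen 11 (rule 18): 1000000000000

Answer: 5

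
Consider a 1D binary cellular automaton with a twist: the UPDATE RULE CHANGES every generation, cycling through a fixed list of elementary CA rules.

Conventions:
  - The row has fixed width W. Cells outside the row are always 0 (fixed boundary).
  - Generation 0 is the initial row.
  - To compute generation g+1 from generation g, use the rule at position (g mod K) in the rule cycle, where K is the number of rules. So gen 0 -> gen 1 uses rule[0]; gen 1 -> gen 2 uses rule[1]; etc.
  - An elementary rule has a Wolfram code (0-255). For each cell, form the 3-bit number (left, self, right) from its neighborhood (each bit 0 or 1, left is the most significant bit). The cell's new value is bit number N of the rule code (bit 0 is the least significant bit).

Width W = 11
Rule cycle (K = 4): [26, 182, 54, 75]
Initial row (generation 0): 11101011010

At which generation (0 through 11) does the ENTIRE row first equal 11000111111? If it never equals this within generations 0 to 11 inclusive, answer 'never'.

Gen 0: 11101011010
Gen 1 (rule 26): 10000010001
Gen 2 (rule 182): 11000111011
Gen 3 (rule 54): 00101000100
Gen 4 (rule 75): 11000011001
Gen 5 (rule 26): 10100110110
Gen 6 (rule 182): 11111001001
Gen 7 (rule 54): 00000111111
Gen 8 (rule 75): 11111100001
Gen 9 (rule 26): 10000010010
Gen 10 (rule 182): 11000111111
Gen 11 (rule 54): 00101000000

Answer: 10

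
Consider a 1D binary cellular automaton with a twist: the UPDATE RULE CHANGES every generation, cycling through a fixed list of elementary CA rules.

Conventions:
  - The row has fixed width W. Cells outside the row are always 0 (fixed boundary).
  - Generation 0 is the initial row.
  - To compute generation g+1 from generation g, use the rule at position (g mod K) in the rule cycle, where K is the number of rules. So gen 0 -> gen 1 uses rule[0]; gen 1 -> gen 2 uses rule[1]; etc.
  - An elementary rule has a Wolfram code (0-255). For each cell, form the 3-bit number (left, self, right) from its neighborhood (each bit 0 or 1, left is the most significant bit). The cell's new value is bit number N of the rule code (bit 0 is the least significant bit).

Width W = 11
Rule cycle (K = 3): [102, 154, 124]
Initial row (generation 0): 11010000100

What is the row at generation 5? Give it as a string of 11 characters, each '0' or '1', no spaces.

Answer: 10100000010

Derivation:
Gen 0: 11010000100
Gen 1 (rule 102): 01110001100
Gen 2 (rule 154): 11101011010
Gen 3 (rule 124): 10111111111
Gen 4 (rule 102): 11000000001
Gen 5 (rule 154): 10100000010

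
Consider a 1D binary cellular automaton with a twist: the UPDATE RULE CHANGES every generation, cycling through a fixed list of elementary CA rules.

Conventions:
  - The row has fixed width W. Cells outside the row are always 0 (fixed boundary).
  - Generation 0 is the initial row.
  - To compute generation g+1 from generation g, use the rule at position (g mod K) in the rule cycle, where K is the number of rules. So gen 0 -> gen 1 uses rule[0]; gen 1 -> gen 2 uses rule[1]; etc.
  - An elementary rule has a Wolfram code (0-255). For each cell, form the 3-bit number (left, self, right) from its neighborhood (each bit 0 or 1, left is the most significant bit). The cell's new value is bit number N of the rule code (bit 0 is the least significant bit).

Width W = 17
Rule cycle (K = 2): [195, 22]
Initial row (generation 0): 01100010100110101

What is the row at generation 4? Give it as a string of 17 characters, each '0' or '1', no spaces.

Gen 0: 01100010100110101
Gen 1 (rule 195): 10101100001010000
Gen 2 (rule 22): 10100010011011000
Gen 3 (rule 195): 00001100101001011
Gen 4 (rule 22): 00010011101111000

Answer: 00010011101111000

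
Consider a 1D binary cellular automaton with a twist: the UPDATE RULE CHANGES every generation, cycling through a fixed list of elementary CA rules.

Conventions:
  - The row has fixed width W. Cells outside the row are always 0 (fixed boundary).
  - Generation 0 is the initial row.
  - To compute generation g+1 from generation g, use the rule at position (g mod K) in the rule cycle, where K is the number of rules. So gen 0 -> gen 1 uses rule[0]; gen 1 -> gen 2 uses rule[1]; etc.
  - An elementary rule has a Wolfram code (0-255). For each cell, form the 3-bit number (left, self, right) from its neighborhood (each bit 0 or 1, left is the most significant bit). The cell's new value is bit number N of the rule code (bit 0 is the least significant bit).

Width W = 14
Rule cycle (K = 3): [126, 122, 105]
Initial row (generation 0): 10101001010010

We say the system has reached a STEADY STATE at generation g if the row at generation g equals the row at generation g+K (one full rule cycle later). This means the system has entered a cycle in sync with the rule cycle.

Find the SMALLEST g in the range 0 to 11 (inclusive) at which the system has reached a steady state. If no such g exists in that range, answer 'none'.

Gen 0: 10101001010010
Gen 1 (rule 126): 11111111111111
Gen 2 (rule 122): 10000000000001
Gen 3 (rule 105): 00111111111100
Gen 4 (rule 126): 01100000000110
Gen 5 (rule 122): 11110000001111
Gen 6 (rule 105): 10010111101001
Gen 7 (rule 126): 11111100111111
Gen 8 (rule 122): 10000111100001
Gen 9 (rule 105): 00110100101100
Gen 10 (rule 126): 01111111111110
Gen 11 (rule 122): 11000000000011
Gen 12 (rule 105): 11011111111011
Gen 13 (rule 126): 11110000001111
Gen 14 (rule 122): 10011000011001

Answer: none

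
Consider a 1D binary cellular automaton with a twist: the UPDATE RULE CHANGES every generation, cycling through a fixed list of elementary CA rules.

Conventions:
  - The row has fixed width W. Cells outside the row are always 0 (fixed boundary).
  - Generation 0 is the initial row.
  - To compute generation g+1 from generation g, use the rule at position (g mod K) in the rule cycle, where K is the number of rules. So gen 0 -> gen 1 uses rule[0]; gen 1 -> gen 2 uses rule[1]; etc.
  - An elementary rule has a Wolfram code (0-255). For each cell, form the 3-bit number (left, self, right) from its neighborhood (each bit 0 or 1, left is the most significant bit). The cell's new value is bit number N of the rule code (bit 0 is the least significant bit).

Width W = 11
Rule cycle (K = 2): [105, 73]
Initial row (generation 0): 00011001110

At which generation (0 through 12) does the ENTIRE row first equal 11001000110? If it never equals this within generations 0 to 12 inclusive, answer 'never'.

Gen 0: 00011001110
Gen 1 (rule 105): 11011001010
Gen 2 (rule 73): 11011000000
Gen 3 (rule 105): 11111011111
Gen 4 (rule 73): 10001010001
Gen 5 (rule 105): 00100100100
Gen 6 (rule 73): 10000000001
Gen 7 (rule 105): 00111111100
Gen 8 (rule 73): 10100000101
Gen 9 (rule 105): 01001110010
Gen 10 (rule 73): 00001010000
Gen 11 (rule 105): 11100100111
Gen 12 (rule 73): 10100000101

Answer: never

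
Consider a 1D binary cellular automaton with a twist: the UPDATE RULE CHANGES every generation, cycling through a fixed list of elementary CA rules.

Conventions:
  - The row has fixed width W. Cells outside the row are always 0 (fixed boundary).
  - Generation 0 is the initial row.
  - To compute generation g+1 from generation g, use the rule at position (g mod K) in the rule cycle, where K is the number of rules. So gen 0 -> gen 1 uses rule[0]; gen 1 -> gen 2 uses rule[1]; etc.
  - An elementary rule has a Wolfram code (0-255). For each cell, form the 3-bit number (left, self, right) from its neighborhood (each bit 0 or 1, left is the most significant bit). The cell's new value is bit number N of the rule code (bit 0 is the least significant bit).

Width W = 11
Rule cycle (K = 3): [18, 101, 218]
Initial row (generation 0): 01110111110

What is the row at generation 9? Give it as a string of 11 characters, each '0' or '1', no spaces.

Gen 0: 01110111110
Gen 1 (rule 18): 10000000001
Gen 2 (rule 101): 10111111101
Gen 3 (rule 218): 00111111100
Gen 4 (rule 18): 01000000010
Gen 5 (rule 101): 01011111010
Gen 6 (rule 218): 10011111001
Gen 7 (rule 18): 01100000110
Gen 8 (rule 101): 00101110010
Gen 9 (rule 218): 01001111101

Answer: 01001111101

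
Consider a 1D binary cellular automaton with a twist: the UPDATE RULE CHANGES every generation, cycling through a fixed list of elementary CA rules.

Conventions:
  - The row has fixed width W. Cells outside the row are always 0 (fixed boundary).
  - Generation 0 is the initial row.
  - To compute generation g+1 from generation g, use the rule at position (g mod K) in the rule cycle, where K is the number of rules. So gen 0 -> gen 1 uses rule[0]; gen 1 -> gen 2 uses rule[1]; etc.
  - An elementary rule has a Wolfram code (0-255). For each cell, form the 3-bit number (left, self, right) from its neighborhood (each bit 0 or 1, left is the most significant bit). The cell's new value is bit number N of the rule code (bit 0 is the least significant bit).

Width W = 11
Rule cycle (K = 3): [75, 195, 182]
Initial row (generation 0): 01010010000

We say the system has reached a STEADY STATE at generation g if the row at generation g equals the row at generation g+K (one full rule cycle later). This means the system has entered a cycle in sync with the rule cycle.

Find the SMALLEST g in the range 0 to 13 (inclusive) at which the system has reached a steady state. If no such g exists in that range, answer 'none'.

Answer: 3

Derivation:
Gen 0: 01010010000
Gen 1 (rule 75): 10000100111
Gen 2 (rule 195): 00111001011
Gen 3 (rule 182): 01010111100
Gen 4 (rule 75): 10000100101
Gen 5 (rule 195): 00111001000
Gen 6 (rule 182): 01010111100
Gen 7 (rule 75): 10000100101
Gen 8 (rule 195): 00111001000
Gen 9 (rule 182): 01010111100
Gen 10 (rule 75): 10000100101
Gen 11 (rule 195): 00111001000
Gen 12 (rule 182): 01010111100
Gen 13 (rule 75): 10000100101
Gen 14 (rule 195): 00111001000
Gen 15 (rule 182): 01010111100
Gen 16 (rule 75): 10000100101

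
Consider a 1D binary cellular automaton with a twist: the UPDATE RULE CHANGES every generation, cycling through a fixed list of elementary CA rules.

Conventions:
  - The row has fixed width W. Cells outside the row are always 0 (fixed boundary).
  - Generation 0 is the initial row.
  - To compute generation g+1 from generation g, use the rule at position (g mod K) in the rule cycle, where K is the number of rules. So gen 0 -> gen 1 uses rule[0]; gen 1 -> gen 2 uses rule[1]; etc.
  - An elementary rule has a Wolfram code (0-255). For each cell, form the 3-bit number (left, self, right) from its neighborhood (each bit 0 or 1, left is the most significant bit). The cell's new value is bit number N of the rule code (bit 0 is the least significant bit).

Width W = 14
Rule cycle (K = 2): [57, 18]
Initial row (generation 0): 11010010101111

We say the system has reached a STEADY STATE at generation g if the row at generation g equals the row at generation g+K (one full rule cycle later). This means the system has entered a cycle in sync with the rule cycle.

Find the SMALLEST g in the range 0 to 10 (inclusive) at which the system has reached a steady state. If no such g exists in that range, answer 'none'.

Gen 0: 11010010101111
Gen 1 (rule 57): 10101001011000
Gen 2 (rule 18): 00000110000100
Gen 3 (rule 57): 11110101110011
Gen 4 (rule 18): 00000000001100
Gen 5 (rule 57): 11111111101011
Gen 6 (rule 18): 00000000000000
Gen 7 (rule 57): 11111111111111
Gen 8 (rule 18): 00000000000000
Gen 9 (rule 57): 11111111111111
Gen 10 (rule 18): 00000000000000
Gen 11 (rule 57): 11111111111111
Gen 12 (rule 18): 00000000000000

Answer: 6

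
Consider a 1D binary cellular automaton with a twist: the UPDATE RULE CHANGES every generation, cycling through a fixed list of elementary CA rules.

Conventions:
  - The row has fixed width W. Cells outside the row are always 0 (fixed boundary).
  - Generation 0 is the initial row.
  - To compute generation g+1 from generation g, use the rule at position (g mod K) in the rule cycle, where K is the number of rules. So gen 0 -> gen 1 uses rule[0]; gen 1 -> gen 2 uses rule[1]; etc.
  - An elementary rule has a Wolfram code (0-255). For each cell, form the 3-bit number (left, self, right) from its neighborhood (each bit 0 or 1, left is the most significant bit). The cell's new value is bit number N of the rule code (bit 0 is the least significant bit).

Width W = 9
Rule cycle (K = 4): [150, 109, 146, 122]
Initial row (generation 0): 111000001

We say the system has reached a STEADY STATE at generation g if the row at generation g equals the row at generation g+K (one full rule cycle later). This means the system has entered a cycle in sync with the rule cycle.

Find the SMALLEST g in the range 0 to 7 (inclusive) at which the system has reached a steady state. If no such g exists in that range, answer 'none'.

Gen 0: 111000001
Gen 1 (rule 150): 010100011
Gen 2 (rule 109): 011101011
Gen 3 (rule 146): 101000000
Gen 4 (rule 122): 010100000
Gen 5 (rule 150): 110110000
Gen 6 (rule 109): 111110111
Gen 7 (rule 146): 011100010
Gen 8 (rule 122): 110110101
Gen 9 (rule 150): 000000101
Gen 10 (rule 109): 111110111
Gen 11 (rule 146): 011100010

Answer: 6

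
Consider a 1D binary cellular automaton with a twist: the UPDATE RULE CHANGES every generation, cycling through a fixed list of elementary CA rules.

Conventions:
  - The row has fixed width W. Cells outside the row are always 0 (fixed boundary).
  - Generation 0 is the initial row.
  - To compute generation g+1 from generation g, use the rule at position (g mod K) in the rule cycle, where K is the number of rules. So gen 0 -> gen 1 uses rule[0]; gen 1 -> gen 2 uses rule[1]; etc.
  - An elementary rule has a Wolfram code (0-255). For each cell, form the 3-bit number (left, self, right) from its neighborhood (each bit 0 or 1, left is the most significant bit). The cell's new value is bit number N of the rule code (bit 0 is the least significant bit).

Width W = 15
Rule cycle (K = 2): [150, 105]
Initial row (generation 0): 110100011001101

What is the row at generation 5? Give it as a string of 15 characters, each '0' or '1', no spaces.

Gen 0: 110100011001101
Gen 1 (rule 150): 000110100110001
Gen 2 (rule 105): 110111000110100
Gen 3 (rule 150): 000010101000110
Gen 4 (rule 105): 111001010010110
Gen 5 (rule 150): 010111011110001

Answer: 010111011110001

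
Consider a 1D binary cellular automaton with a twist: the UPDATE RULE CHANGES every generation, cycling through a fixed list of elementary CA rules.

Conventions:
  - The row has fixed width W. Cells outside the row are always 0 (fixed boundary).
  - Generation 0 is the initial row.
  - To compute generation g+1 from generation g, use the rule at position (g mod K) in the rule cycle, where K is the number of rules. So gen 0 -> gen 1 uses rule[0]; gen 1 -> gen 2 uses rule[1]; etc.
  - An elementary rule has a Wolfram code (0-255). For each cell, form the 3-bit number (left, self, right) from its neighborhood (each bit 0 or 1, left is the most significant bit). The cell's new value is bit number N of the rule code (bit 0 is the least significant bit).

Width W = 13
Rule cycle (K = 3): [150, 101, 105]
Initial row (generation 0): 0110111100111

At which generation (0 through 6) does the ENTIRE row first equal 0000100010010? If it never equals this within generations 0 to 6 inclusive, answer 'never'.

Answer: never

Derivation:
Gen 0: 0110111100111
Gen 1 (rule 150): 1000011011010
Gen 2 (rule 101): 1011001101110
Gen 3 (rule 105): 0111001111010
Gen 4 (rule 150): 1010110110011
Gen 5 (rule 101): 1111011010001
Gen 6 (rule 105): 1001111100100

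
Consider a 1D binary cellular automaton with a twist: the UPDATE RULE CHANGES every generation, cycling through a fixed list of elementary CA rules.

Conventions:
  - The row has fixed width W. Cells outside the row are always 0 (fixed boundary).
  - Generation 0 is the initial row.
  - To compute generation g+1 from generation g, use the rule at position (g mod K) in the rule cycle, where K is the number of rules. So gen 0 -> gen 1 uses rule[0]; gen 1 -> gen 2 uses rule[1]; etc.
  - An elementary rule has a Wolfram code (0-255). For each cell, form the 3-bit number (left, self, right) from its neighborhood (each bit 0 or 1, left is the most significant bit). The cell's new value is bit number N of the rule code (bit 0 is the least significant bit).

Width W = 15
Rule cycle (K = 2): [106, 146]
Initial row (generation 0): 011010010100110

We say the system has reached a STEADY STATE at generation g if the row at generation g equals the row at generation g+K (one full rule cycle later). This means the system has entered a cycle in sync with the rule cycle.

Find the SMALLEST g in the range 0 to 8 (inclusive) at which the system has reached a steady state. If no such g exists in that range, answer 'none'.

Answer: none

Derivation:
Gen 0: 011010010100110
Gen 1 (rule 106): 111100101001110
Gen 2 (rule 146): 011011000110101
Gen 3 (rule 106): 111111001111010
Gen 4 (rule 146): 011110110110001
Gen 5 (rule 106): 110011111110010
Gen 6 (rule 146): 001101111101101
Gen 7 (rule 106): 011111000111110
Gen 8 (rule 146): 101110101011101
Gen 9 (rule 106): 011011010110110
Gen 10 (rule 146): 100000000000001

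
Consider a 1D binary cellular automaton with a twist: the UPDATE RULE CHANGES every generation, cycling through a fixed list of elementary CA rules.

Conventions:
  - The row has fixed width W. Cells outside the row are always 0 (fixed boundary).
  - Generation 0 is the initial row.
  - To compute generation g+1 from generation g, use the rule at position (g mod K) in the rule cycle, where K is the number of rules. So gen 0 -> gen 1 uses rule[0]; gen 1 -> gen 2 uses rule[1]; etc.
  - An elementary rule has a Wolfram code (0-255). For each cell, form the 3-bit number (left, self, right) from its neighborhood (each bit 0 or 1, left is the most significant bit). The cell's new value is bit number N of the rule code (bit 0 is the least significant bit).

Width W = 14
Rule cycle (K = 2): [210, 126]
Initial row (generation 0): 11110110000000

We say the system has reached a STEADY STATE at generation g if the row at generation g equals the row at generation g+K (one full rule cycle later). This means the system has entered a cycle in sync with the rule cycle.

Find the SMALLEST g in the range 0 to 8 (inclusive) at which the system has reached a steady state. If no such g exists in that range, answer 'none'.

Answer: none

Derivation:
Gen 0: 11110110000000
Gen 1 (rule 210): 01110011000000
Gen 2 (rule 126): 11011111100000
Gen 3 (rule 210): 01001111110000
Gen 4 (rule 126): 11111000011000
Gen 5 (rule 210): 01111100101100
Gen 6 (rule 126): 11000111111110
Gen 7 (rule 210): 01101011111111
Gen 8 (rule 126): 11111110000001
Gen 9 (rule 210): 01111111000010
Gen 10 (rule 126): 11000001100111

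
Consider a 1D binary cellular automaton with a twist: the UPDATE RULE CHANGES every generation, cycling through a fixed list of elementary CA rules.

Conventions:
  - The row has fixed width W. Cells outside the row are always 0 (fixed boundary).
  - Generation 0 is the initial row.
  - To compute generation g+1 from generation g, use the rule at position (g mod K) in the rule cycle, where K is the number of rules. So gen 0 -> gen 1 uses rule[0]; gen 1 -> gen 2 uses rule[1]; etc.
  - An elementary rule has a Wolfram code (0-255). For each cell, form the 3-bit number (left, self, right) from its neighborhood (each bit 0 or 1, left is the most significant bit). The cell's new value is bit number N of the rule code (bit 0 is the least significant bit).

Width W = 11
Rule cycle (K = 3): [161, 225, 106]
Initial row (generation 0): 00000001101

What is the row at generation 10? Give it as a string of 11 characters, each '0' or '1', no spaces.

Answer: 00001010011

Derivation:
Gen 0: 00000001101
Gen 1 (rule 161): 11111100010
Gen 2 (rule 225): 01111101000
Gen 3 (rule 106): 11000110000
Gen 4 (rule 161): 00010000111
Gen 5 (rule 225): 11000110011
Gen 6 (rule 106): 11001110111
Gen 7 (rule 161): 00000101010
Gen 8 (rule 225): 11110010100
Gen 9 (rule 106): 10010101000
Gen 10 (rule 161): 00001010011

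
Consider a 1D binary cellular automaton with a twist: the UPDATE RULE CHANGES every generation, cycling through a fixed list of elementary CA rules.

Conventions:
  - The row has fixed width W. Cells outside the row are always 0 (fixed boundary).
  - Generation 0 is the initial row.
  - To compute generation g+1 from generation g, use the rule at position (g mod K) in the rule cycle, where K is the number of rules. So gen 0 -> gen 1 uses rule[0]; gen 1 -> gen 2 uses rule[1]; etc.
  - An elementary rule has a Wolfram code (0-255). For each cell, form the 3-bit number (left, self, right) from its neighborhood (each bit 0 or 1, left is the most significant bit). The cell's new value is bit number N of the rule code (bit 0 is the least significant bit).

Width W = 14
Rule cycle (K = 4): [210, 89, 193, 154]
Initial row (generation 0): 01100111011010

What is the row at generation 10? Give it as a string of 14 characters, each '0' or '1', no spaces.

Answer: 11110010110011

Derivation:
Gen 0: 01100111011010
Gen 1 (rule 210): 10111011001001
Gen 2 (rule 89): 00101011100100
Gen 3 (rule 193): 10000001100001
Gen 4 (rule 154): 01000011010010
Gen 5 (rule 210): 10100101001101
Gen 6 (rule 89): 00010000101100
Gen 7 (rule 193): 11000110000101
Gen 8 (rule 154): 10101101001000
Gen 9 (rule 210): 00000100110100
Gen 10 (rule 89): 11110010110011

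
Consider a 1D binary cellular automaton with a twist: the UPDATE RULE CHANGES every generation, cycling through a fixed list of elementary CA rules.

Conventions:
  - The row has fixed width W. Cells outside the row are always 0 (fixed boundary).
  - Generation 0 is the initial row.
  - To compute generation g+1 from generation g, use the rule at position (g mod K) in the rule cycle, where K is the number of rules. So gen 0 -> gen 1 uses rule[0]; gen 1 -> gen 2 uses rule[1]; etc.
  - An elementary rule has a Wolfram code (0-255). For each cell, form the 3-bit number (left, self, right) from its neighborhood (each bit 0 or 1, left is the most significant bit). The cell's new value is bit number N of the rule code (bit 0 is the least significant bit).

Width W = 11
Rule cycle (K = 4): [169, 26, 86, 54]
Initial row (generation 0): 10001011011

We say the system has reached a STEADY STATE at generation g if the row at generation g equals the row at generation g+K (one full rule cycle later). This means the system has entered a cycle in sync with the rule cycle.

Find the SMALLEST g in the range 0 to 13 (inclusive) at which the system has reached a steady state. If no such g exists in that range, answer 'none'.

Gen 0: 10001011011
Gen 1 (rule 169): 00100110110
Gen 2 (rule 26): 01011100101
Gen 3 (rule 86): 11000111101
Gen 4 (rule 54): 00101000011
Gen 5 (rule 169): 10010011010
Gen 6 (rule 26): 01101110001
Gen 7 (rule 86): 10100011011
Gen 8 (rule 54): 11110100100
Gen 9 (rule 169): 11101000001
Gen 10 (rule 26): 10000100010
Gen 11 (rule 86): 11001110111
Gen 12 (rule 54): 00110001000
Gen 13 (rule 169): 10100100011
Gen 14 (rule 26): 00011010110
Gen 15 (rule 86): 00101010011
Gen 16 (rule 54): 01111111100
Gen 17 (rule 169): 01111111001

Answer: none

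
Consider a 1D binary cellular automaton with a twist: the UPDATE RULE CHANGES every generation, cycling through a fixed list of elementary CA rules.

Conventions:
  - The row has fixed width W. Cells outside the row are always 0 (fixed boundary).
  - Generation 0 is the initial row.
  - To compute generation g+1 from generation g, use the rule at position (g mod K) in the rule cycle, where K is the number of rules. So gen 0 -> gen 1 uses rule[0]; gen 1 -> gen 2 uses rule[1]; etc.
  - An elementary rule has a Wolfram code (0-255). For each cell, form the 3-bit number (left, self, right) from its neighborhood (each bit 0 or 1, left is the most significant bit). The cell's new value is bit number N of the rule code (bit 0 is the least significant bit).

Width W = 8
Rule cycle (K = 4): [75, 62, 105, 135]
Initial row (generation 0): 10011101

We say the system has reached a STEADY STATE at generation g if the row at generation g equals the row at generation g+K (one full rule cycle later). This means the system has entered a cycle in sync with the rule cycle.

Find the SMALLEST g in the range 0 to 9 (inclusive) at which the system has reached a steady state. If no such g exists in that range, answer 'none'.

Gen 0: 10011101
Gen 1 (rule 75): 00110100
Gen 2 (rule 62): 01101110
Gen 3 (rule 105): 01111010
Gen 4 (rule 135): 10110010
Gen 5 (rule 75): 00110100
Gen 6 (rule 62): 01101110
Gen 7 (rule 105): 01111010
Gen 8 (rule 135): 10110010
Gen 9 (rule 75): 00110100
Gen 10 (rule 62): 01101110
Gen 11 (rule 105): 01111010
Gen 12 (rule 135): 10110010
Gen 13 (rule 75): 00110100

Answer: 1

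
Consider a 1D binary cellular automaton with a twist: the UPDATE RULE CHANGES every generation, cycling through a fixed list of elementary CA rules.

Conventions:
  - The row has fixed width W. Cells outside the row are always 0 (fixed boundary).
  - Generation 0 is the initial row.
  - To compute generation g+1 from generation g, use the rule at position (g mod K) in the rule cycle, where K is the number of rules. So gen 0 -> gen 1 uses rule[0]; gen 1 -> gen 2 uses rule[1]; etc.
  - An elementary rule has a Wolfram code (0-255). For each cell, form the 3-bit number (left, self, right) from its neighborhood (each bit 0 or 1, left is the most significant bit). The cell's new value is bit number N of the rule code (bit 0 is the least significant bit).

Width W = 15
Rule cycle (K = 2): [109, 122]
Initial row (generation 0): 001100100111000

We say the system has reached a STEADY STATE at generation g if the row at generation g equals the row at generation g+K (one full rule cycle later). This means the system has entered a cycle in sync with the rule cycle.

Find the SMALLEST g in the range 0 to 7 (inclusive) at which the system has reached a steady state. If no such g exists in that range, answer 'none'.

Gen 0: 001100100111000
Gen 1 (rule 109): 101100100101011
Gen 2 (rule 122): 011111011010111
Gen 3 (rule 109): 010001111111101
Gen 4 (rule 122): 101011000000110
Gen 5 (rule 109): 111111011110110
Gen 6 (rule 122): 100001110011111
Gen 7 (rule 109): 101101010010001
Gen 8 (rule 122): 011110101101010
Gen 9 (rule 109): 010011111111110

Answer: none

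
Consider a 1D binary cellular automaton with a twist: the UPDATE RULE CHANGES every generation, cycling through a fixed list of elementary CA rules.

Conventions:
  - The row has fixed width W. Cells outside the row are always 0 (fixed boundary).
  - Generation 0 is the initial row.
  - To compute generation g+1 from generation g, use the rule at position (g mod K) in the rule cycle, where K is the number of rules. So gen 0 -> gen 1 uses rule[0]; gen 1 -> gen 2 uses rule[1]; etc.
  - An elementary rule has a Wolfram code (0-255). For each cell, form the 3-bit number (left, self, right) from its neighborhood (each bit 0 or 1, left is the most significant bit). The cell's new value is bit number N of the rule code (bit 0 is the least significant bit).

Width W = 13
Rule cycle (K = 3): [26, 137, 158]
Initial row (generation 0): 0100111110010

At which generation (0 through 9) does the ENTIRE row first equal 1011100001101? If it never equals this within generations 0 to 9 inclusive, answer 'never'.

Answer: 1

Derivation:
Gen 0: 0100111110010
Gen 1 (rule 26): 1011100001101
Gen 2 (rule 137): 0011001101000
Gen 3 (rule 158): 0110111001100
Gen 4 (rule 26): 1100100111010
Gen 5 (rule 137): 1000000110000
Gen 6 (rule 158): 1100001101000
Gen 7 (rule 26): 1010011000100
Gen 8 (rule 137): 0000010010001
Gen 9 (rule 158): 0000111111011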